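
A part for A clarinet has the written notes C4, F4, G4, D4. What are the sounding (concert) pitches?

A3 D4 E4 B3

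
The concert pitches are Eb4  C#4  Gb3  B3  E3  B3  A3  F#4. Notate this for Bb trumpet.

The Bb trumpet sounds a major second below written, so the written part must be a major second above concert — transpose each note up.
Eb4 → F4
C#4 → D#4
Gb3 → Ab3
B3 → C#4
E3 → F#3
B3 → C#4
A3 → B3
F#4 → G#4

F4 D#4 Ab3 C#4 F#3 C#4 B3 G#4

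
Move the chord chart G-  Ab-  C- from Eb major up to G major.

Eb major up to G major is a major third; each chord root moves by that interval while the quality stays the same.
G-: root G up a major third → B, giving B-.
Ab-: root Ab up a major third → C, giving C-.
C-: root C up a major third → E, giving E-.

B- C- E-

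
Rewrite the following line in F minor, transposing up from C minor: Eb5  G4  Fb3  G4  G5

Ab5 C5 Bbb3 C5 C6

C minor to F minor up is a perfect fourth, so every note moves up by that interval.
Eb5 gives Ab5
G4 gives C5
Fb3 gives Bbb3
G4 gives C5
G5 gives C6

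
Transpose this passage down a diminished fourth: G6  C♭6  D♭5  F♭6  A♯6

D#6 G5 A4 C6 E##6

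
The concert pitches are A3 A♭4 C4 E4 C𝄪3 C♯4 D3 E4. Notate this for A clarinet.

C4 Cb5 Eb4 G4 E#3 E4 F3 G4

Written C4 sounds as A3 on the A clarinet, so concert pitches are written a minor third up.
A3 → C4
Ab4 → Cb5
C4 → Eb4
E4 → G4
C##3 → E#3
C#4 → E4
D3 → F3
E4 → G4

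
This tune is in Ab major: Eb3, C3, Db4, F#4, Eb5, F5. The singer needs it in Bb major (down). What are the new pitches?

From Ab down to Bb is a minor seventh; apply that to each pitch.
Eb3 becomes F2
C3 becomes D2
Db4 becomes Eb3
F#4 becomes G#3
Eb5 becomes F4
F5 becomes G4

F2 D2 Eb3 G#3 F4 G4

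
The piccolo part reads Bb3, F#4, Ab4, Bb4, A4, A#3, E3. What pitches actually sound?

Bb4 F#5 Ab5 Bb5 A5 A#4 E4

Written C4 on the piccolo sounds as C5, a perfect octave higher; apply that shift to every note.
Bb3 becomes Bb4
F#4 becomes F#5
Ab4 becomes Ab5
Bb4 becomes Bb5
A4 becomes A5
A#3 becomes A#4
E3 becomes E4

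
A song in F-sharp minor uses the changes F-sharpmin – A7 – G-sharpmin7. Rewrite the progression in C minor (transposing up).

Cmin Eb7 Dmin7

F-sharp minor up to C minor is a diminished fifth; each chord root moves by that interval while the quality stays the same.
F-sharpmin: root F-sharp up a diminished fifth → C, giving Cmin.
A7: root A up a diminished fifth → Eb, giving Eb7.
G-sharpmin7: root G-sharp up a diminished fifth → D, giving Dmin7.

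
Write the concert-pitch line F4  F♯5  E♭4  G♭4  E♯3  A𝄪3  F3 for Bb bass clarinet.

The Bb bass clarinet sounds a major ninth below written, so the written part must be a major ninth above concert — transpose each note up.
F4 → G5
F#5 → G#6
Eb4 → F5
Gb4 → Ab5
E#3 → F##4
A##3 → B##4
F3 → G4

G5 G#6 F5 Ab5 F##4 B##4 G4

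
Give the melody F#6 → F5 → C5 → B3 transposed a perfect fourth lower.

C#6 C5 G4 F#3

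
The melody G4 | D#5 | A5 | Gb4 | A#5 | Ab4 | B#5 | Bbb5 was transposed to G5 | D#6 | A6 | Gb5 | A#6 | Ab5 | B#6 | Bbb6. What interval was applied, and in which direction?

up a perfect octave

From G4 to G5 is 8 letter names — an octave of some quality.
G4 to G5 is 12 semitones, which makes it a perfect octave; the second version is higher, so the direction is up.
Checking another pair — Bbb5 → Bbb6 — gives the same interval.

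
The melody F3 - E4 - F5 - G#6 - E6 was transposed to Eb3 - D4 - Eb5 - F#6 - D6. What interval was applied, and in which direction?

Take the first pair: F3 → Eb3. F to E spans 2 letter names, so the interval is some kind of second.
Eb3 to F3 is 2 semitones, which makes it a major second; the second version is lower, so the direction is down.
Checking another pair — E6 → D6 — gives the same interval.

down a major second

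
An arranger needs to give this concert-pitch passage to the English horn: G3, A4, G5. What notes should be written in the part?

D4 E5 D6

Written C4 sounds as F3 on the English horn, so concert pitches are written a perfect fifth up.
G3 becomes D4
A4 becomes E5
G5 becomes D6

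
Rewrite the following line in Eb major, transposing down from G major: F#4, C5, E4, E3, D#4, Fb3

D4 Ab4 C4 C3 B3 Dbb3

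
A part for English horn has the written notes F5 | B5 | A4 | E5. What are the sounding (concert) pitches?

Bb4 E5 D4 A4

Written C4 on the English horn sounds as F3, a perfect fifth lower; apply that shift to every note.
F5 -> Bb4
B5 -> E5
A4 -> D4
E5 -> A4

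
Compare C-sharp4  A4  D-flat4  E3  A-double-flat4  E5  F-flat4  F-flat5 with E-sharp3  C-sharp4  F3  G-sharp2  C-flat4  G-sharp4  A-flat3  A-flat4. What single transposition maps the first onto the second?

Take the first pair: C#4 → E#3. C to E spans 6 letter names, so the interval is some kind of sixth.
E#3 to C#4 is 8 semitones, which makes it a minor sixth; the second version is lower, so the direction is down.
Checking another pair — Fb5 → Ab4 — gives the same interval.

down a minor sixth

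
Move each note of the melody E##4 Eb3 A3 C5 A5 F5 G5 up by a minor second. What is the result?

E##4 up a minor second is F##4.
Eb3 up a minor second is Fb3.
A minor second up from A3 gives Bb3.
A minor second up from C5 gives Db5.
A minor second up from A5 gives Bb5.
F5: a second up reaches G, and 1 semitone makes it Gb5.
A minor second up from G5 gives Ab5.

F##4 Fb3 Bb3 Db5 Bb5 Gb5 Ab5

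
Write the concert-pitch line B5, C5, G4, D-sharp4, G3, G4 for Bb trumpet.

C#6 D5 A4 E#4 A3 A4

The Bb trumpet sounds a major second below written, so the written part must be a major second above concert — transpose each note up.
B5 -> C#6
C5 -> D5
G4 -> A4
D#4 -> E#4
G3 -> A3
G4 -> A4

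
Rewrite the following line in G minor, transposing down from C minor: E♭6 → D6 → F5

Bb5 A5 C5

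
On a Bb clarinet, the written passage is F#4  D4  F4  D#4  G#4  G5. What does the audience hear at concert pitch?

Written C4 on the Bb clarinet sounds as Bb3, a major second lower; apply that shift to every note.
F#4 gives E4
D4 gives C4
F4 gives Eb4
D#4 gives C#4
G#4 gives F#4
G5 gives F5

E4 C4 Eb4 C#4 F#4 F5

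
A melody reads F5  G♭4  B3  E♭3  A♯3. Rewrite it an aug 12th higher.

C#7 D6 F##5 B4 E##5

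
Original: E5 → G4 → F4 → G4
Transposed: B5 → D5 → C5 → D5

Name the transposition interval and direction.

up a perfect fifth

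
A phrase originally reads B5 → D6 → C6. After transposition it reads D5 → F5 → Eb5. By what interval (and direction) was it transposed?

Take the first pair: B5 → D5. B to D spans 6 letter names, so the interval is some kind of sixth.
D5 to B5 is 9 semitones, which makes it a major sixth; the second version is lower, so the direction is down.
Checking another pair — C6 → Eb5 — gives the same interval.

down a major sixth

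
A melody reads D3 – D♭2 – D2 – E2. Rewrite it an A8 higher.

D#4 D3 D#3 E#3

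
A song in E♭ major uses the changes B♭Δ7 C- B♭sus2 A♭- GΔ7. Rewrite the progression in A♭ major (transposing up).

EbΔ7 F- Ebsus2 Db- CΔ7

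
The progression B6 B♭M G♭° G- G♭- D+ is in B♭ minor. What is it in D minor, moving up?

B♭ minor up to D minor is a major third; each chord root moves by that interval while the quality stays the same.
B6: root B up a major third → D#, giving D#6.
B♭M: root B♭ up a major third → D, giving DM.
G♭°: root G♭ up a major third → Bb, giving Bb°.
G-: root G up a major third → B, giving B-.
G♭-: root G♭ up a major third → Bb, giving Bb-.
D+: root D up a major third → F#, giving F#+.

D#6 DM Bb° B- Bb- F#+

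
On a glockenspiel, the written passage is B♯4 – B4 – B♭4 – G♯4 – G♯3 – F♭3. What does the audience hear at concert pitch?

The glockenspiel sounds a perfect fifteenth above written, so transpose each written note up a perfect fifteenth.
B#4 -> B#6
B4 -> B6
Bb4 -> Bb6
G#4 -> G#6
G#3 -> G#5
Fb3 -> Fb5

B#6 B6 Bb6 G#6 G#5 Fb5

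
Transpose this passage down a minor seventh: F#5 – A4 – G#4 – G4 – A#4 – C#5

A minor seventh down from F#5 gives G#4.
A minor seventh down from A4 gives B3.
G#4: a seventh down reaches A, and 10 semitones makes it A#3.
A minor seventh down from G4 gives A3.
A minor seventh down from A#4 gives B#3.
C#5: a seventh down reaches D, and 10 semitones makes it D#4.

G#4 B3 A#3 A3 B#3 D#4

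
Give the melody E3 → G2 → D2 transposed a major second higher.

E3 gives F#3
G2 gives A2
D2 gives E2

F#3 A2 E2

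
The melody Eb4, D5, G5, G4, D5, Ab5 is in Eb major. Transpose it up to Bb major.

Eb major to Bb major up is a perfect fifth, so every note moves up by that interval.
Eb4 gives Bb4
D5 gives A5
G5 gives D6
G4 gives D5
D5 gives A5
Ab5 gives Eb6

Bb4 A5 D6 D5 A5 Eb6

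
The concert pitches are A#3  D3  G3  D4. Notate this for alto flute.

The alto flute sounds a perfect fourth below written, so the written part must be a perfect fourth above concert — transpose each note up.
A#3 to D#4
D3 to G3
G3 to C4
D4 to G4

D#4 G3 C4 G4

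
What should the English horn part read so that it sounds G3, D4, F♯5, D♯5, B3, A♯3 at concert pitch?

Written C4 sounds as F3 on the English horn, so concert pitches are written a perfect fifth up.
G3 -> D4
D4 -> A4
F#5 -> C#6
D#5 -> A#5
B3 -> F#4
A#3 -> E#4

D4 A4 C#6 A#5 F#4 E#4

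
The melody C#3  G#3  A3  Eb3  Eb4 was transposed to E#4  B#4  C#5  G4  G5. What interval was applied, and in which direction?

up a major tenth

Take the first pair: C#3 → E#4. C to E spans 10 letter names, so the interval is some kind of tenth.
C#3 to E#4 is 16 semitones, which makes it a major tenth; the second version is higher, so the direction is up.
Checking another pair — Eb4 → G5 — gives the same interval.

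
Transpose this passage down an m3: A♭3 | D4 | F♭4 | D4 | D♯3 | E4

F3 B3 Db4 B3 B#2 C#4

Ab3 down a minor third is F3.
D4 down a minor third is B3.
Fb4 down a minor third is Db4.
D4 down a minor third is B3.
D#3 down a minor third is B#2.
E4: a third down reaches C, and 3 semitones makes it C#4.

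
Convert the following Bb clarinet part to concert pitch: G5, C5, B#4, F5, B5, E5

F5 Bb4 A#4 Eb5 A5 D5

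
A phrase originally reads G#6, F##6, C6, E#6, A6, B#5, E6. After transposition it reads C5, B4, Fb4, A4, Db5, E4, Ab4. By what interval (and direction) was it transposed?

From G#6 to C5 is 12 letter names — a twelfth of some quality.
C5 to G#6 is 20 semitones, which makes it an augmented twelfth; the second version is lower, so the direction is down.
Checking another pair — E6 → Ab4 — gives the same interval.

down an augmented twelfth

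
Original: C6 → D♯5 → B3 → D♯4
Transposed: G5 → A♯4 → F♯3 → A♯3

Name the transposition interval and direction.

down a perfect fourth

From C6 to G5 is 4 letter names — a fourth of some quality.
G5 to C6 is 5 semitones, which makes it a perfect fourth; the second version is lower, so the direction is down.
Checking another pair — D#4 → A#3 — gives the same interval.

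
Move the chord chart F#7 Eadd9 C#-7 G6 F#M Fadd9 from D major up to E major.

D major up to E major is a major second; each chord root moves by that interval while the quality stays the same.
F#7: root F# up a major second → G#, giving G#7.
Eadd9: root E up a major second → F#, giving F#add9.
C#-7: root C# up a major second → D#, giving D#-7.
G6: root G up a major second → A, giving A6.
F#M: root F# up a major second → G#, giving G#M.
Fadd9: root F up a major second → G, giving Gadd9.

G#7 F#add9 D#-7 A6 G#M Gadd9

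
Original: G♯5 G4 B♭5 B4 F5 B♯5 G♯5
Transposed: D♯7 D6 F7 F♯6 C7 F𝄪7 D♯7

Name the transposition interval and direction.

Take the first pair: G#5 → D#7. G to D spans 12 letter names, so the interval is some kind of twelfth.
G#5 to D#7 is 19 semitones, which makes it a perfect twelfth; the second version is higher, so the direction is up.
Checking another pair — G#5 → D#7 — gives the same interval.

up a perfect twelfth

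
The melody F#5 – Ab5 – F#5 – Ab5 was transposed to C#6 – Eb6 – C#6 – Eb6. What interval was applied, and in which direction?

up a perfect fifth

Take the first pair: F#5 → C#6. F to C spans 5 letter names, so the interval is some kind of fifth.
F#5 to C#6 is 7 semitones, which makes it a perfect fifth; the second version is higher, so the direction is up.
Checking another pair — Ab5 → Eb6 — gives the same interval.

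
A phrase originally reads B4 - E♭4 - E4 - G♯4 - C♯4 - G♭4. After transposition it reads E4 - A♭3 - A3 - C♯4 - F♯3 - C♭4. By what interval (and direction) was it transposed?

From B4 to E4 is 5 letter names — a fifth of some quality.
E4 to B4 is 7 semitones, which makes it a perfect fifth; the second version is lower, so the direction is down.
Checking another pair — Gb4 → Cb4 — gives the same interval.

down a perfect fifth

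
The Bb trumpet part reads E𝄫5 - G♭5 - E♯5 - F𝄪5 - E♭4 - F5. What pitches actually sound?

Written C4 on the Bb trumpet sounds as Bb3, a major second lower; apply that shift to every note.
Ebb5 gives Dbb5
Gb5 gives Fb5
E#5 gives D#5
F##5 gives E#5
Eb4 gives Db4
F5 gives Eb5

Dbb5 Fb5 D#5 E#5 Db4 Eb5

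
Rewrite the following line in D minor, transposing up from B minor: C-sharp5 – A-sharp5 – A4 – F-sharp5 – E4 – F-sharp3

E5 C#6 C5 A5 G4 A3

B minor to D minor up is a minor third, so every note moves up by that interval.
C#5 to E5
A#5 to C#6
A4 to C5
F#5 to A5
E4 to G4
F#3 to A3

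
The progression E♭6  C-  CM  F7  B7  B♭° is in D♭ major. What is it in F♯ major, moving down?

G#6 E#- E#M A#7 D##7 D#°

D♭ major down to F♯ major is a diminished sixth; each chord root moves by that interval while the quality stays the same.
E♭6: root E♭ down a diminished sixth → G#, giving G#6.
C-: root C down a diminished sixth → E#, giving E#-.
CM: root C down a diminished sixth → E#, giving E#M.
F7: root F down a diminished sixth → A#, giving A#7.
B7: root B down a diminished sixth → D##, giving D##7.
B♭°: root B♭ down a diminished sixth → D#, giving D#°.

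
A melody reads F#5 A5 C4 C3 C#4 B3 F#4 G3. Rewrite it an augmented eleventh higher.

F#5 to B#6
A5 to D#7
C4 to F#5
C3 to F#4
C#4 to F##5
B3 to E#5
F#4 to B#5
G3 to C#5

B#6 D#7 F#5 F#4 F##5 E#5 B#5 C#5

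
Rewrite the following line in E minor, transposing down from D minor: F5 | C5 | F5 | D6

G4 D4 G4 E5

D minor to E minor down is a minor seventh, so every note moves down by that interval.
F5 → G4
C5 → D4
F5 → G4
D6 → E5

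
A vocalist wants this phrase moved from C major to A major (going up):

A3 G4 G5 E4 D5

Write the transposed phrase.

F#4 E5 E6 C#5 B5

C major to A major up is a major sixth, so every note moves up by that interval.
A3 becomes F#4
G4 becomes E5
G5 becomes E6
E4 becomes C#5
D5 becomes B5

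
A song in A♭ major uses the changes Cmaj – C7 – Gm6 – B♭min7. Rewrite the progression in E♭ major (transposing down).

A♭ major down to E♭ major is a perfect fourth; each chord root moves by that interval while the quality stays the same.
Cmaj: root C down a perfect fourth → G, giving Gmaj.
C7: root C down a perfect fourth → G, giving G7.
Gm6: root G down a perfect fourth → D, giving Dm6.
B♭min7: root B♭ down a perfect fourth → F, giving Fmin7.

Gmaj G7 Dm6 Fmin7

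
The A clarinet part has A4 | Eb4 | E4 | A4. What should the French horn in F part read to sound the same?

First find concert pitch: the A clarinet sounds a minor third below written, so A4 Eb4 E4 A4 sounds F#4 C4 C#4 F#4.
Then write for French horn in F: it sounds a perfect fifth below written, so the part must be a perfect fifth above concert.
F#4 → C#5
C4 → G4
C#4 → G#4
F#4 → C#5

C#5 G4 G#4 C#5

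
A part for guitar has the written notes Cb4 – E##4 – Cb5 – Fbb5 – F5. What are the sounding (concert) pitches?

Cb3 E##3 Cb4 Fbb4 F4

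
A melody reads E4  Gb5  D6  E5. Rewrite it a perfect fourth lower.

B3 Db5 A5 B4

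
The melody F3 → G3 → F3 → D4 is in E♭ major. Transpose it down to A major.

B2 C#3 B2 G#3

From E♭ down to A is a diminished fifth; apply that to each pitch.
F3 -> B2
G3 -> C#3
F3 -> B2
D4 -> G#3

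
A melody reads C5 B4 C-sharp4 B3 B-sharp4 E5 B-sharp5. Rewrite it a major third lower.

Ab4 G4 A3 G3 G#4 C5 G#5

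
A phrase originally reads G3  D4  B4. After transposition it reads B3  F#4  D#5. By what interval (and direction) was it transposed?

Take the first pair: G3 → B3. G to B spans 3 letter names, so the interval is some kind of third.
G3 to B3 is 4 semitones, which makes it a major third; the second version is higher, so the direction is up.
Checking another pair — B4 → D#5 — gives the same interval.

up a major third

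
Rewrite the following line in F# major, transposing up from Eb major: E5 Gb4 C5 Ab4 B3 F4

From Eb up to F# is an augmented second; apply that to each pitch.
E5 to F##5
Gb4 to A4
C5 to D#5
Ab4 to B4
B3 to C##4
F4 to G#4

F##5 A4 D#5 B4 C##4 G#4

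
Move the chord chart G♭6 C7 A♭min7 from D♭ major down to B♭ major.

Eb6 A7 Fmin7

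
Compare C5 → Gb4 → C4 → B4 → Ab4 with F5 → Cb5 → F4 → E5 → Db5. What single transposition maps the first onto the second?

up a perfect fourth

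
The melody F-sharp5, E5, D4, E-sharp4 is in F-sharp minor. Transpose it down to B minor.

F-sharp minor to B minor down is a perfect fifth, so every note moves down by that interval.
F#5 to B4
E5 to A4
D4 to G3
E#4 to A#3

B4 A4 G3 A#3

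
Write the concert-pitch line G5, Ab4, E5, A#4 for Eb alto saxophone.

The Eb alto saxophone sounds a major sixth below written, so the written part must be a major sixth above concert — transpose each note up.
G5 → E6
Ab4 → F5
E5 → C#6
A#4 → F##5

E6 F5 C#6 F##5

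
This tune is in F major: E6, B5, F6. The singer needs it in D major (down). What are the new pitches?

C#6 G#5 D6

F major to D major down is a minor third, so every note moves down by that interval.
E6 → C#6
B5 → G#5
F6 → D6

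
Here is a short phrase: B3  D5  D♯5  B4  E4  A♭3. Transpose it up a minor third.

D4 F5 F#5 D5 G4 Cb4

B3 becomes D4
D5 becomes F5
D#5 becomes F#5
B4 becomes D5
E4 becomes G4
Ab3 becomes Cb4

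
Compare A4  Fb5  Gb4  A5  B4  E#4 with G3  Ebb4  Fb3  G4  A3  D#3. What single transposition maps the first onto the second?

Take the first pair: A4 → G3. A to G spans 9 letter names, so the interval is some kind of ninth.
G3 to A4 is 14 semitones, which makes it a major ninth; the second version is lower, so the direction is down.
Checking another pair — E#4 → D#3 — gives the same interval.

down a major ninth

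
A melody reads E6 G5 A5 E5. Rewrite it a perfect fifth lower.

A5 C5 D5 A4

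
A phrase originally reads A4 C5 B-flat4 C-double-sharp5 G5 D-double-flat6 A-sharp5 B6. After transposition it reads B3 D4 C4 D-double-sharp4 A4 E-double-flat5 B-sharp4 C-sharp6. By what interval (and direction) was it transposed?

From A4 to B3 is 7 letter names — a seventh of some quality.
B3 to A4 is 10 semitones, which makes it a minor seventh; the second version is lower, so the direction is down.
Checking another pair — B6 → C#6 — gives the same interval.

down a minor seventh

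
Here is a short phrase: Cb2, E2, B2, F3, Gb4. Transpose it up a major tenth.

Eb3 G#3 D#4 A4 Bb5

Cb2 to Eb3
E2 to G#3
B2 to D#4
F3 to A4
Gb4 to Bb5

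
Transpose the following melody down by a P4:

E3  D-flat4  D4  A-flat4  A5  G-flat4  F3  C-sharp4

B2 Ab3 A3 Eb4 E5 Db4 C3 G#3

E3: a fourth down reaches B, and 5 semitones makes it B2.
Db4: a fourth down reaches A, and 5 semitones makes it Ab3.
D4 down a perfect fourth is A3.
A perfect fourth down from Ab4 gives Eb4.
A5 down a perfect fourth is E5.
A perfect fourth down from Gb4 gives Db4.
A perfect fourth down from F3 gives C3.
C#4: a fourth down reaches G, and 5 semitones makes it G#3.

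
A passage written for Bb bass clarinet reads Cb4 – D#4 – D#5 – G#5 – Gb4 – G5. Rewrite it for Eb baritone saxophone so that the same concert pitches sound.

First find concert pitch: the Bb bass clarinet sounds a major ninth below written, so Cb4 D#4 D#5 G#5 Gb4 G5 sounds Bbb2 C#3 C#4 F#4 Fb3 F4.
Then write for Eb baritone saxophone: it sounds a major thirteenth below written, so the part must be a major thirteenth above concert.
Bbb2 → Gb4
C#3 → A#4
C#4 → A#5
F#4 → D#6
Fb3 → Db5
F4 → D6

Gb4 A#4 A#5 D#6 Db5 D6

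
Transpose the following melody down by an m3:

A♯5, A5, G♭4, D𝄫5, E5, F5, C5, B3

A#5 -> F##5
A5 -> F#5
Gb4 -> Eb4
Dbb5 -> Bbb4
E5 -> C#5
F5 -> D5
C5 -> A4
B3 -> G#3

F##5 F#5 Eb4 Bbb4 C#5 D5 A4 G#3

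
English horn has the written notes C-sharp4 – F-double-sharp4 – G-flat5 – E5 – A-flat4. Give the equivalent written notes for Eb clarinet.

First find concert pitch: the English horn sounds a perfect fifth below written, so C-sharp4 F-double-sharp4 G-flat5 E5 A-flat4 sounds F#3 B#3 Cb5 A4 Db4.
Then write for Eb clarinet: it sounds a minor third above written, so the part must be a minor third below concert.
F#3 → D#3
B#3 → G##3
Cb5 → Ab4
A4 → F#4
Db4 → Bb3

D#3 G##3 Ab4 F#4 Bb3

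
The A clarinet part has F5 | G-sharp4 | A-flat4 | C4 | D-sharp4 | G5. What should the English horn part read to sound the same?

A5 B#4 C5 E4 F##4 B5

First find concert pitch: the A clarinet sounds a minor third below written, so F5 G-sharp4 A-flat4 C4 D-sharp4 G5 sounds D5 E#4 F4 A3 B#3 E5.
Then write for English horn: it sounds a perfect fifth below written, so the part must be a perfect fifth above concert.
D5 → A5
E#4 → B#4
F4 → C5
A3 → E4
B#3 → F##4
E5 → B5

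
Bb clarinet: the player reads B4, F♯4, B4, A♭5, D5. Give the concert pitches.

The Bb clarinet sounds a major second below written, so transpose each written note down a major second.
B4 becomes A4
F#4 becomes E4
B4 becomes A4
Ab5 becomes Gb5
D5 becomes C5

A4 E4 A4 Gb5 C5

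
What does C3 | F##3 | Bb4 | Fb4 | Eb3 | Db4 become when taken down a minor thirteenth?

E1 A##1 D3 Ab2 G1 F2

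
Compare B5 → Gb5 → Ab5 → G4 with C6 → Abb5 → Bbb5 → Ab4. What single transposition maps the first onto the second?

up a minor second

Take the first pair: B5 → C6. B to C spans 2 letter names, so the interval is some kind of second.
B5 to C6 is 1 semitone, which makes it a minor second; the second version is higher, so the direction is up.
Checking another pair — G4 → Ab4 — gives the same interval.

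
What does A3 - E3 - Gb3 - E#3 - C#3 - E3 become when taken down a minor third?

A3 -> F#3
E3 -> C#3
Gb3 -> Eb3
E#3 -> C##3
C#3 -> A#2
E3 -> C#3

F#3 C#3 Eb3 C##3 A#2 C#3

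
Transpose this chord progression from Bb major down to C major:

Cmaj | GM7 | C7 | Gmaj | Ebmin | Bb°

Bb major down to C major is a minor seventh; each chord root moves by that interval while the quality stays the same.
Cmaj: root C down a minor seventh → D, giving Dmaj.
GM7: root G down a minor seventh → A, giving AM7.
C7: root C down a minor seventh → D, giving D7.
Gmaj: root G down a minor seventh → A, giving Amaj.
Ebmin: root Eb down a minor seventh → F, giving Fmin.
Bb°: root Bb down a minor seventh → C, giving C°.

Dmaj AM7 D7 Amaj Fmin C°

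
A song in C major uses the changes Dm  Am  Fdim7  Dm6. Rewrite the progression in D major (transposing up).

C major up to D major is a major second; each chord root moves by that interval while the quality stays the same.
Dm: root D up a major second → E, giving Em.
Am: root A up a major second → B, giving Bm.
Fdim7: root F up a major second → G, giving Gdim7.
Dm6: root D up a major second → E, giving Em6.

Em Bm Gdim7 Em6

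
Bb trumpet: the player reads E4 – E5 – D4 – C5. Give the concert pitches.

Written C4 on the Bb trumpet sounds as Bb3, a major second lower; apply that shift to every note.
E4 → D4
E5 → D5
D4 → C4
C5 → Bb4

D4 D5 C4 Bb4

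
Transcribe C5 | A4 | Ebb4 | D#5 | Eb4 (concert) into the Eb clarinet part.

A4 F#4 Cb4 B#4 C4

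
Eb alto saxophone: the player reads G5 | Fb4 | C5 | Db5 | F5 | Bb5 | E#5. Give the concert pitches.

Bb4 Abb3 Eb4 Fb4 Ab4 Db5 G#4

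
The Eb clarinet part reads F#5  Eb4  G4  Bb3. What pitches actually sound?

A5 Gb4 Bb4 Db4

Written C4 on the Eb clarinet sounds as Eb4, a minor third higher; apply that shift to every note.
F#5 → A5
Eb4 → Gb4
G4 → Bb4
Bb3 → Db4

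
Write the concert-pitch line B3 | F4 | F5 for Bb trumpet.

The Bb trumpet sounds a major second below written, so the written part must be a major second above concert — transpose each note up.
B3 becomes C#4
F4 becomes G4
F5 becomes G5

C#4 G4 G5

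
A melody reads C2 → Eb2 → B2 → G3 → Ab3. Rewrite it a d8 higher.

C2 to Cb3
Eb2 to Ebb3
B2 to Bb3
G3 to Gb4
Ab3 to Abb4

Cb3 Ebb3 Bb3 Gb4 Abb4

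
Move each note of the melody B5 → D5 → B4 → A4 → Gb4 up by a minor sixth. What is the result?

G6 Bb5 G5 F5 Ebb5

A minor sixth up from B5 gives G6.
D5 up a minor sixth is Bb5.
B4 up a minor sixth is G5.
A4: a sixth up reaches F, and 8 semitones makes it F5.
A minor sixth up from Gb4 gives Ebb5.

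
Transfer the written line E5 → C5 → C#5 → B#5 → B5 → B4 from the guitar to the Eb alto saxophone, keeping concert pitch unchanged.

First find concert pitch: the guitar sounds a perfect octave below written, so E5 C5 C#5 B#5 B5 B4 sounds E4 C4 C#4 B#4 B4 B3.
Then write for Eb alto saxophone: it sounds a major sixth below written, so the part must be a major sixth above concert.
E4 → C#5
C4 → A4
C#4 → A#4
B#4 → G##5
B4 → G#5
B3 → G#4

C#5 A4 A#4 G##5 G#5 G#4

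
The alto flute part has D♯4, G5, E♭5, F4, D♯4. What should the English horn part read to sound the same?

First find concert pitch: the alto flute sounds a perfect fourth below written, so D♯4 G5 E♭5 F4 D♯4 sounds A#3 D5 Bb4 C4 A#3.
Then write for English horn: it sounds a perfect fifth below written, so the part must be a perfect fifth above concert.
A#3 → E#4
D5 → A5
Bb4 → F5
C4 → G4
A#3 → E#4

E#4 A5 F5 G4 E#4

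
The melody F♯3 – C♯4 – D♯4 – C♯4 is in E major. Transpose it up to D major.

E4 B4 C#5 B4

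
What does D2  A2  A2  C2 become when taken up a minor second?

Eb2 Bb2 Bb2 Db2

D2 → Eb2
A2 → Bb2
A2 → Bb2
C2 → Db2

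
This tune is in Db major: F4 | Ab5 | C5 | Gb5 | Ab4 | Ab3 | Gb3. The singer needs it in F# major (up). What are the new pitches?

A#4 C#6 E#5 B5 C#5 C#4 B3

Db major to F# major up is an augmented third, so every note moves up by that interval.
F4 -> A#4
Ab5 -> C#6
C5 -> E#5
Gb5 -> B5
Ab4 -> C#5
Ab3 -> C#4
Gb3 -> B3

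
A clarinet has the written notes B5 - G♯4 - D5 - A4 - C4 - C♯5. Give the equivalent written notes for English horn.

D#6 B#4 F#5 C#5 E4 E#5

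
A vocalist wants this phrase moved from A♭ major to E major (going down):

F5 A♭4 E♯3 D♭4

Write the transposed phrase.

C#5 E4 B##2 A3

From A♭ down to E is a diminished fourth; apply that to each pitch.
F5 becomes C#5
Ab4 becomes E4
E#3 becomes B##2
Db4 becomes A3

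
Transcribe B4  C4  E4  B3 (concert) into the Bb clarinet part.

The Bb clarinet sounds a major second below written, so the written part must be a major second above concert — transpose each note up.
B4 -> C#5
C4 -> D4
E4 -> F#4
B3 -> C#4

C#5 D4 F#4 C#4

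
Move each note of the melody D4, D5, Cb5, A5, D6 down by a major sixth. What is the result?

D4: a sixth down reaches F, and 9 semitones makes it F3.
D5: a sixth down reaches F, and 9 semitones makes it F4.
Cb5: a sixth down reaches E, and 9 semitones makes it Ebb4.
A5 down a major sixth is C5.
A major sixth down from D6 gives F5.

F3 F4 Ebb4 C5 F5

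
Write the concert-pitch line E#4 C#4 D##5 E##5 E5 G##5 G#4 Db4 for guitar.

E#5 C#5 D##6 E##6 E6 G##6 G#5 Db5

The guitar sounds a perfect octave below written, so the written part must be a perfect octave above concert — transpose each note up.
E#4 becomes E#5
C#4 becomes C#5
D##5 becomes D##6
E##5 becomes E##6
E5 becomes E6
G##5 becomes G##6
G#4 becomes G#5
Db4 becomes Db5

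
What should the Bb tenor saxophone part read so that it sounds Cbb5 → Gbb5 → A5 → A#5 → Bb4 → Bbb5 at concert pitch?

Dbb6 Abb6 B6 B#6 C6 Cb7

Written C4 sounds as Bb2 on the Bb tenor saxophone, so concert pitches are written a major ninth up.
Cbb5 to Dbb6
Gbb5 to Abb6
A5 to B6
A#5 to B#6
Bb4 to C6
Bbb5 to Cb7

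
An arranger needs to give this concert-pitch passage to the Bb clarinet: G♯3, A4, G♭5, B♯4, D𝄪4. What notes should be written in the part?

A#3 B4 Ab5 C##5 E##4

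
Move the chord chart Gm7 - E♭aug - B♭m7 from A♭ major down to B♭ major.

Am7 Faug Cm7

A♭ major down to B♭ major is a minor seventh; each chord root moves by that interval while the quality stays the same.
Gm7: root G down a minor seventh → A, giving Am7.
E♭aug: root E♭ down a minor seventh → F, giving Faug.
B♭m7: root B♭ down a minor seventh → C, giving Cm7.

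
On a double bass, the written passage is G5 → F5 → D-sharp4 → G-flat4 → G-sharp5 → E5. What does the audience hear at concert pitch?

G4 F4 D#3 Gb3 G#4 E4

The double bass sounds a perfect octave below written, so transpose each written note down a perfect octave.
G5 to G4
F5 to F4
D#4 to D#3
Gb4 to Gb3
G#5 to G#4
E5 to E4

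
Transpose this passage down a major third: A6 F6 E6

A6 down a major third is F6.
F6 down a major third is Db6.
A major third down from E6 gives C6.

F6 Db6 C6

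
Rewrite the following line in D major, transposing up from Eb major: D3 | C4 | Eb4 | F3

C#4 B4 D5 E4

Eb major to D major up is a major seventh, so every note moves up by that interval.
D3 -> C#4
C4 -> B4
Eb4 -> D5
F3 -> E4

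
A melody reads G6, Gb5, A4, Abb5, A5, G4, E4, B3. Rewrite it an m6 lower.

G6: a sixth down reaches B, and 8 semitones makes it B5.
A minor sixth down from Gb5 gives Bb4.
A minor sixth down from A4 gives C#4.
A minor sixth down from Abb5 gives Cb5.
A5 down a minor sixth is C#5.
G4: a sixth down reaches B, and 8 semitones makes it B3.
E4: a sixth down reaches G, and 8 semitones makes it G#3.
B3 down a minor sixth is D#3.

B5 Bb4 C#4 Cb5 C#5 B3 G#3 D#3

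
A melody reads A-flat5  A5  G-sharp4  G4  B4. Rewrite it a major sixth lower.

Ab5 down a major sixth is Cb5.
A5: a sixth down reaches C, and 9 semitones makes it C5.
A major sixth down from G#4 gives B3.
G4: a sixth down reaches B, and 9 semitones makes it Bb3.
B4 down a major sixth is D4.

Cb5 C5 B3 Bb3 D4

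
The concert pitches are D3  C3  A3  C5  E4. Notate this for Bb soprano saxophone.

E3 D3 B3 D5 F#4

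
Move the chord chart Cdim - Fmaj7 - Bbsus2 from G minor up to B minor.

Edim Amaj7 Dsus2

G minor up to B minor is a major third; each chord root moves by that interval while the quality stays the same.
Cdim: root C up a major third → E, giving Edim.
Fmaj7: root F up a major third → A, giving Amaj7.
Bbsus2: root Bb up a major third → D, giving Dsus2.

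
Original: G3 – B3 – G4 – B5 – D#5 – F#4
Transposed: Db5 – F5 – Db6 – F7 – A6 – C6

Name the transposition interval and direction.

up a diminished twelfth

Take the first pair: G3 → Db5. G to D spans 12 letter names, so the interval is some kind of twelfth.
G3 to Db5 is 18 semitones, which makes it a diminished twelfth; the second version is higher, so the direction is up.
Checking another pair — F#4 → C6 — gives the same interval.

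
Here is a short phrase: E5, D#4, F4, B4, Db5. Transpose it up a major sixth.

E5 up a major sixth is C#6.
D#4: a sixth up reaches B, and 9 semitones makes it B#4.
F4: a sixth up reaches D, and 9 semitones makes it D5.
B4: a sixth up reaches G, and 9 semitones makes it G#5.
Db5: a sixth up reaches B, and 9 semitones makes it Bb5.

C#6 B#4 D5 G#5 Bb5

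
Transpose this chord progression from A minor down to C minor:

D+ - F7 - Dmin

F+ Ab7 Fmin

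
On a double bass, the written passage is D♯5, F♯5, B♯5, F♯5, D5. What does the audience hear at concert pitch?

The double bass sounds a perfect octave below written, so transpose each written note down a perfect octave.
D#5 gives D#4
F#5 gives F#4
B#5 gives B#4
F#5 gives F#4
D5 gives D4

D#4 F#4 B#4 F#4 D4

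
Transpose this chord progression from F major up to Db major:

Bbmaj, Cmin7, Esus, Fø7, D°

F major up to Db major is a minor sixth; each chord root moves by that interval while the quality stays the same.
Bbmaj: root Bb up a minor sixth → Gb, giving Gbmaj.
Cmin7: root C up a minor sixth → Ab, giving Abmin7.
Esus: root E up a minor sixth → C, giving Csus.
Fø7: root F up a minor sixth → Db, giving Dbø7.
D°: root D up a minor sixth → Bb, giving Bb°.

Gbmaj Abmin7 Csus Dbø7 Bb°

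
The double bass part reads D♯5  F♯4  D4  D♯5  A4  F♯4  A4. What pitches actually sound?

The double bass sounds a perfect octave below written, so transpose each written note down a perfect octave.
D#5 → D#4
F#4 → F#3
D4 → D3
D#5 → D#4
A4 → A3
F#4 → F#3
A4 → A3

D#4 F#3 D3 D#4 A3 F#3 A3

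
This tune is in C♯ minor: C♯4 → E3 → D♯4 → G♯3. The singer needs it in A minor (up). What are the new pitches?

A4 C4 B4 E4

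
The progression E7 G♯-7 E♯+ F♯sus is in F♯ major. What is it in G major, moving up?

F7 A-7 F#+ Gsus

F♯ major up to G major is a minor second; each chord root moves by that interval while the quality stays the same.
E7: root E up a minor second → F, giving F7.
G♯-7: root G♯ up a minor second → A, giving A-7.
E♯+: root E♯ up a minor second → F#, giving F#+.
F♯sus: root F♯ up a minor second → G, giving Gsus.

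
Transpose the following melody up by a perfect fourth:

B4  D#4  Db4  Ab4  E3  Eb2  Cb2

A perfect fourth up from B4 gives E5.
D#4: a fourth up reaches G, and 5 semitones makes it G#4.
A perfect fourth up from Db4 gives Gb4.
Ab4 up a perfect fourth is Db5.
E3: a fourth up reaches A, and 5 semitones makes it A3.
Eb2: a fourth up reaches A, and 5 semitones makes it Ab2.
Cb2 up a perfect fourth is Fb2.

E5 G#4 Gb4 Db5 A3 Ab2 Fb2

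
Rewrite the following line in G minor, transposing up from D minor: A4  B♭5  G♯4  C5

D5 Eb6 C#5 F5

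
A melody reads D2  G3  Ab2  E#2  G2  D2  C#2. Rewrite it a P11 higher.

G3 C5 Db4 A#3 C4 G3 F#3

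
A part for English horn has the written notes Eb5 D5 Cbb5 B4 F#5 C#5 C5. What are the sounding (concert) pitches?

Ab4 G4 Fbb4 E4 B4 F#4 F4

Written C4 on the English horn sounds as F3, a perfect fifth lower; apply that shift to every note.
Eb5 becomes Ab4
D5 becomes G4
Cbb5 becomes Fbb4
B4 becomes E4
F#5 becomes B4
C#5 becomes F#4
C5 becomes F4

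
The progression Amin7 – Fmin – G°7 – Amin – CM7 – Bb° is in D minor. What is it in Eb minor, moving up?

D minor up to Eb minor is a minor second; each chord root moves by that interval while the quality stays the same.
Amin7: root A up a minor second → Bb, giving Bbmin7.
Fmin: root F up a minor second → Gb, giving Gbmin.
G°7: root G up a minor second → Ab, giving Ab°7.
Amin: root A up a minor second → Bb, giving Bbmin.
CM7: root C up a minor second → Db, giving DbM7.
Bb°: root Bb up a minor second → Cb, giving Cb°.

Bbmin7 Gbmin Ab°7 Bbmin DbM7 Cb°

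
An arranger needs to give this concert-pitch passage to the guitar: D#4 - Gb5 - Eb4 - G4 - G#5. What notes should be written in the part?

D#5 Gb6 Eb5 G5 G#6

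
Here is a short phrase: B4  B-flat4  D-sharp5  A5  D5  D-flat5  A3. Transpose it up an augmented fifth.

F##5 F#5 A##5 E#6 A#5 A5 E#4

An augmented fifth up from B4 gives F##5.
Bb4: a fifth up reaches F, and 8 semitones makes it F#5.
D#5 up an augmented fifth is A##5.
A5: a fifth up reaches E, and 8 semitones makes it E#6.
An augmented fifth up from D5 gives A#5.
Db5: a fifth up reaches A, and 8 semitones makes it A5.
An augmented fifth up from A3 gives E#4.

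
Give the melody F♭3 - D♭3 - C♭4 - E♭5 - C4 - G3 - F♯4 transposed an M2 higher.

Gb3 Eb3 Db4 F5 D4 A3 G#4

Fb3 to Gb3
Db3 to Eb3
Cb4 to Db4
Eb5 to F5
C4 to D4
G3 to A3
F#4 to G#4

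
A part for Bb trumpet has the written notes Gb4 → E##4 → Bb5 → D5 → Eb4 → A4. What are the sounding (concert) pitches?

The Bb trumpet sounds a major second below written, so transpose each written note down a major second.
Gb4 -> Fb4
E##4 -> D##4
Bb5 -> Ab5
D5 -> C5
Eb4 -> Db4
A4 -> G4

Fb4 D##4 Ab5 C5 Db4 G4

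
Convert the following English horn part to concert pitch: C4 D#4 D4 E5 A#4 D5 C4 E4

F3 G#3 G3 A4 D#4 G4 F3 A3

The English horn sounds a perfect fifth below written, so transpose each written note down a perfect fifth.
C4 -> F3
D#4 -> G#3
D4 -> G3
E5 -> A4
A#4 -> D#4
D5 -> G4
C4 -> F3
E4 -> A3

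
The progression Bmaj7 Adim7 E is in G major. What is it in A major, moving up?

C#maj7 Bdim7 F#

G major up to A major is a major second; each chord root moves by that interval while the quality stays the same.
Bmaj7: root B up a major second → C#, giving C#maj7.
Adim7: root A up a major second → B, giving Bdim7.
E: root E up a major second → F#, giving F#.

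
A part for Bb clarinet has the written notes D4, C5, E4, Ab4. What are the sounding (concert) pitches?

Written C4 on the Bb clarinet sounds as Bb3, a major second lower; apply that shift to every note.
D4 becomes C4
C5 becomes Bb4
E4 becomes D4
Ab4 becomes Gb4

C4 Bb4 D4 Gb4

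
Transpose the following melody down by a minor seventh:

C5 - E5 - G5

D4 F#4 A4

C5: a seventh down reaches D, and 10 semitones makes it D4.
E5: a seventh down reaches F, and 10 semitones makes it F#4.
G5 down a minor seventh is A4.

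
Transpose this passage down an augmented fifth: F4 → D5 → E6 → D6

Bbb3 Gb4 Ab5 Gb5

F4: a fifth down reaches B, and 8 semitones makes it Bbb3.
D5: a fifth down reaches G, and 8 semitones makes it Gb4.
E6 down an augmented fifth is Ab5.
An augmented fifth down from D6 gives Gb5.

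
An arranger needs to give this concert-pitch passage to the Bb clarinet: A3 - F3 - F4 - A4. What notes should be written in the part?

The Bb clarinet sounds a major second below written, so the written part must be a major second above concert — transpose each note up.
A3 gives B3
F3 gives G3
F4 gives G4
A4 gives B4

B3 G3 G4 B4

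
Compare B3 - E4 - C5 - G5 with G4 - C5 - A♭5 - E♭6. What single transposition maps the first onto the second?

From B3 to G4 is 6 letter names — a sixth of some quality.
B3 to G4 is 8 semitones, which makes it a minor sixth; the second version is higher, so the direction is up.
Checking another pair — G5 → Eb6 — gives the same interval.

up a minor sixth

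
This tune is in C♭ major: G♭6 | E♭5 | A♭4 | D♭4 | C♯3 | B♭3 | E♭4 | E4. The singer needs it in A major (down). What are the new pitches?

E6 C#5 F#4 B3 A##2 G#3 C#4 C##4

C♭ major to A major down is a diminished third, so every note moves down by that interval.
Gb6 → E6
Eb5 → C#5
Ab4 → F#4
Db4 → B3
C#3 → A##2
Bb3 → G#3
Eb4 → C#4
E4 → C##4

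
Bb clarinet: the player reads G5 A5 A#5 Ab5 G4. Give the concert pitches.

F5 G5 G#5 Gb5 F4

The Bb clarinet sounds a major second below written, so transpose each written note down a major second.
G5 gives F5
A5 gives G5
A#5 gives G#5
Ab5 gives Gb5
G4 gives F4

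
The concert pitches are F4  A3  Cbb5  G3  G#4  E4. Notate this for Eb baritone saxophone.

The Eb baritone saxophone sounds a major thirteenth below written, so the written part must be a major thirteenth above concert — transpose each note up.
F4 becomes D6
A3 becomes F#5
Cbb5 becomes Abb6
G3 becomes E5
G#4 becomes E#6
E4 becomes C#6

D6 F#5 Abb6 E5 E#6 C#6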